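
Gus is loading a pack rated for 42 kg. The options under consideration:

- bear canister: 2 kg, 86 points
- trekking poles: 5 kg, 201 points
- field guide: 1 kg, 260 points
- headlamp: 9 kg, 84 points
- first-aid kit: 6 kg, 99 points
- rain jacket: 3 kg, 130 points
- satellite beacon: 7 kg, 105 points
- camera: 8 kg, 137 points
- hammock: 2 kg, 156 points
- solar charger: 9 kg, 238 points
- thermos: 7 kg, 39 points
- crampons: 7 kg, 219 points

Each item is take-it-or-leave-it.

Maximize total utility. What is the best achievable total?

Filling by ratio: bear canister + trekking poles + field guide + rain jacket + camera + hammock + solar charger + crampons for 1427, with 5 kg left unused.
The 8 kg tied up in camera is better spent on first-aid kit + satellite beacon — total rises to 1494 (42 kg).
The closest alternative, trekking poles + field guide + rain jacket + satellite beacon + camera + hammock + solar charger + crampons, reaches only 1446.

1494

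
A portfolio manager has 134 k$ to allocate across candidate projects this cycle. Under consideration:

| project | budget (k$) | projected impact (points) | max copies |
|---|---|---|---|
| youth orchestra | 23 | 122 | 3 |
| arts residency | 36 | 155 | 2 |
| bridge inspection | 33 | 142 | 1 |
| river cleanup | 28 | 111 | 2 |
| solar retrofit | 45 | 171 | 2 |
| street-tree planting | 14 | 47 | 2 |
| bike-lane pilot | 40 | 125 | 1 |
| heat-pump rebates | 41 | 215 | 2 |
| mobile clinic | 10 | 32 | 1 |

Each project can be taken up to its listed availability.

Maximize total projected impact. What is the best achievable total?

674

Taking the top-ratio projects first gives 3×youth orchestra + street-tree planting + heat-pump rebates + mobile clinic for 660 (134 k$).
Replace youth orchestra and street-tree planting and mobile clinic with heat-pump rebates: the trade gains 14 net, giving 674 at 128 k$.
Nothing else within 134 k$ beats 674.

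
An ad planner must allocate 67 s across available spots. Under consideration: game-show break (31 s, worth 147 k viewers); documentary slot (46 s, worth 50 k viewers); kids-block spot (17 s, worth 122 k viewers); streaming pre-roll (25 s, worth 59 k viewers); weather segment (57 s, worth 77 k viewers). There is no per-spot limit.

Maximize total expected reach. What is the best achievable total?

391

Filling by ratio: 3×kids-block spot for 366, with 16 s left unused.
Replace kids-block spot with game-show break: the trade gains 25 net, giving 391 at 65 s.
No other feasible combination exceeds 391.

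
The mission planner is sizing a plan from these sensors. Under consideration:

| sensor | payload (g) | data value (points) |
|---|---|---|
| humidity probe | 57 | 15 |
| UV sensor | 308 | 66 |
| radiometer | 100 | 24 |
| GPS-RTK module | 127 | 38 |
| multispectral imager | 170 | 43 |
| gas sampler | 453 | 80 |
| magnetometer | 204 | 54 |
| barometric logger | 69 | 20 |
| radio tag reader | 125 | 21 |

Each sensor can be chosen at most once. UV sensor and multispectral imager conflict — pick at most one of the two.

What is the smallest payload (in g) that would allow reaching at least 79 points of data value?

296

Look for the lowest-payload combination reaching 79.
Taking radiometer + GPS-RTK module + barometric logger gives 82 (≥ 79) for 296 g.
Below 296 g the best achievable stays under 79.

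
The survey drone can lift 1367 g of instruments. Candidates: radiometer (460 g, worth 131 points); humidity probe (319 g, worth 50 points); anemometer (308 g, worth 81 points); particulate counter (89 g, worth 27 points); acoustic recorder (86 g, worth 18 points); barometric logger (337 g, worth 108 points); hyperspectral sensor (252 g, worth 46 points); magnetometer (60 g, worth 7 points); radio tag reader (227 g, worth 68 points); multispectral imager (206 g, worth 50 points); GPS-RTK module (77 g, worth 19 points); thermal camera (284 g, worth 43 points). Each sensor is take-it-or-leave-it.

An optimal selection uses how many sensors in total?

4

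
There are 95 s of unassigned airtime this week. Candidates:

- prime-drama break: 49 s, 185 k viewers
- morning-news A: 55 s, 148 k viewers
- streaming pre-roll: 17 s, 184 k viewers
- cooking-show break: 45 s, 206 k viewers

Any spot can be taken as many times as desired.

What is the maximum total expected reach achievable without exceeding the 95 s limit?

920

5×streaming pre-roll uses 85 of the 95 s and totals 920.
That's the maximum — no swap from here does better than 920.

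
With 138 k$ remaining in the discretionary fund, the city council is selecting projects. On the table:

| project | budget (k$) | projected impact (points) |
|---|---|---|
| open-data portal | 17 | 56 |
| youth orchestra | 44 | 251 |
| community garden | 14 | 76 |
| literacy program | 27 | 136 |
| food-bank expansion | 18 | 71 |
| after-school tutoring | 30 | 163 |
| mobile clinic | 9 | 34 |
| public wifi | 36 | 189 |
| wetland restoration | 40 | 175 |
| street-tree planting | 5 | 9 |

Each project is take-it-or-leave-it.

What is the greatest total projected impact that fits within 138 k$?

739

Ranking by ratio (projected impact/k$): youth orchestra 5.70, after-school tutoring 5.43, community garden 5.43, public wifi 5.25.
Greedy by ratio would take youth orchestra + community garden + after-school tutoring + mobile clinic + public wifi + street-tree planting: 138 k$ used, total 722.
The 28 k$ tied up in community garden and mobile clinic and street-tree planting is better spent on literacy program — total rises to 739 (137 k$).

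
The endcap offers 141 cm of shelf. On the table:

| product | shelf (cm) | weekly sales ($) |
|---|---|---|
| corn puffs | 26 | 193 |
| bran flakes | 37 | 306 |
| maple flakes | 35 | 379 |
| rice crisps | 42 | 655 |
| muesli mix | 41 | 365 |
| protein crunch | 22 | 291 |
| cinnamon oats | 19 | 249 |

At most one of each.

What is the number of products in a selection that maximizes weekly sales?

4

The maximum weekly sales within 141 cm is 1690.
One optimal bundle: maple flakes + rice crisps + muesli mix + protein crunch (140 cm).
Every optimal selection uses 4 products.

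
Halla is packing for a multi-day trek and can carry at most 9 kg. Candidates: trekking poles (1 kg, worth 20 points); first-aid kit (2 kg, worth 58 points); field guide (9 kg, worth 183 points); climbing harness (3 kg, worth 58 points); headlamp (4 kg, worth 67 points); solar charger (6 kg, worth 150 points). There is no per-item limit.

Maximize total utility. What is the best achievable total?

252

The ratio ordering already packs tightly: trekking poles + 4×first-aid kit, 9 kg, 252.
Every other selection either busts 9 kg or fails to beat 252.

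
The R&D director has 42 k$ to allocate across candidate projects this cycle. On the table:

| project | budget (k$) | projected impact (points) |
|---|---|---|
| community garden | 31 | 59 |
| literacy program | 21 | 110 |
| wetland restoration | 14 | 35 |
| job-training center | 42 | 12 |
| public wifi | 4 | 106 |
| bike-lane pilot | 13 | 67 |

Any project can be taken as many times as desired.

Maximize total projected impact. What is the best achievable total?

1060

Best packing: 10×public wifi — 40 k$, 1060 total.
The spare 2 k$ is too small for any remaining project, and no exchange beats 1060.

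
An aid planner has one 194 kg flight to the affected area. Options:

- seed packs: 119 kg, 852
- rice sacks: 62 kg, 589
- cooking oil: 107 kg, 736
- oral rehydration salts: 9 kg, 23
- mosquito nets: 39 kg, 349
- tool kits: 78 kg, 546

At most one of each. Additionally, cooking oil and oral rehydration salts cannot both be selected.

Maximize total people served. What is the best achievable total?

Best packing: rice sacks + oral rehydration salts + mosquito nets + tool kits — 188 kg, 1507 total.

1507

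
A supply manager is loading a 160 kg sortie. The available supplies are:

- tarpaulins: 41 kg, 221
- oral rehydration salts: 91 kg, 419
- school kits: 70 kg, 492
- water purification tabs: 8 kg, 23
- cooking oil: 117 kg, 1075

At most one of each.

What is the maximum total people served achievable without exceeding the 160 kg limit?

1296

Tarpaulins + cooking oil uses 158 of the 160 kg and totals 1296.
That's the maximum — no swap from here does better than 1296.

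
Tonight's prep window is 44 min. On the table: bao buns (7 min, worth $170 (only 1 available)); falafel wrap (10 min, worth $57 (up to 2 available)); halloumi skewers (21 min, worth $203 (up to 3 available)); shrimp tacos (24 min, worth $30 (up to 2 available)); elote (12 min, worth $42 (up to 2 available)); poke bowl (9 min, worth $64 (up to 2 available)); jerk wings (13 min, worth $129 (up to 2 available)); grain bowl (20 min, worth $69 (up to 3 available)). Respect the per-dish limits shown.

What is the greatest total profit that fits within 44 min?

502

The ratio heuristic lands on bao buns + poke bowl + 2×jerk wings (492) but leaves 2 min idle.
Replace poke bowl and jerk wings with halloumi skewers: the trade gains 10 net, giving 502 at 41 min.
Nothing else within 44 min beats 502.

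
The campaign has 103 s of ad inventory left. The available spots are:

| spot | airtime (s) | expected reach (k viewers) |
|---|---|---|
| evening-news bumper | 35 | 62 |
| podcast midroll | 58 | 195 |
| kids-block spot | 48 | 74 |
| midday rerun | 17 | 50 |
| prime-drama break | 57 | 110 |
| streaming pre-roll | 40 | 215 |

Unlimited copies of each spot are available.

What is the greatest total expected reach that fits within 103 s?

Ranking by ratio (expected reach/s): streaming pre-roll 5.38, podcast midroll 3.36, midday rerun 2.94, prime-drama break 1.93.
Midday rerun + 2×streaming pre-roll uses 97 of the 103 s and totals 480.

480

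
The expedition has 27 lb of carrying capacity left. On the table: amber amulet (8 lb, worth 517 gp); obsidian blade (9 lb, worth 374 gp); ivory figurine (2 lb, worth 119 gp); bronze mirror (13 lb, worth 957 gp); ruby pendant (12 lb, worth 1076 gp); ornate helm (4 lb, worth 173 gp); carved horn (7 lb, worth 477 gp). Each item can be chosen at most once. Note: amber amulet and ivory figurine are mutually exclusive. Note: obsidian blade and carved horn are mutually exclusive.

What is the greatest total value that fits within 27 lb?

2152

Taking ivory figurine + bronze mirror + ruby pendant: 27 lb used, 2152 in value.
Next best is amber amulet + ruby pendant + carved horn at 2070 (27 lb) — short by 82.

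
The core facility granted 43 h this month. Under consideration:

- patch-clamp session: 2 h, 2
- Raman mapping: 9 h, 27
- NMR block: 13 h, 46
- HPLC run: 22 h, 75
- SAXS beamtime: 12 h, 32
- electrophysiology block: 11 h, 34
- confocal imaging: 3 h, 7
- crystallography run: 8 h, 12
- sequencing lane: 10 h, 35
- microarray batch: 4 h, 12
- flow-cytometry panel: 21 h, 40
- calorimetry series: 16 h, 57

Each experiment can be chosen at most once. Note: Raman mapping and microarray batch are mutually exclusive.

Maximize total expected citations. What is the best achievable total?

150

By expected citations per h: calorimetry series 3.56, NMR block 3.54, sequencing lane 3.50, HPLC run 3.41 lead.
NMR block + sequencing lane + microarray batch + calorimetry series uses 43 of the 43 h and totals 150.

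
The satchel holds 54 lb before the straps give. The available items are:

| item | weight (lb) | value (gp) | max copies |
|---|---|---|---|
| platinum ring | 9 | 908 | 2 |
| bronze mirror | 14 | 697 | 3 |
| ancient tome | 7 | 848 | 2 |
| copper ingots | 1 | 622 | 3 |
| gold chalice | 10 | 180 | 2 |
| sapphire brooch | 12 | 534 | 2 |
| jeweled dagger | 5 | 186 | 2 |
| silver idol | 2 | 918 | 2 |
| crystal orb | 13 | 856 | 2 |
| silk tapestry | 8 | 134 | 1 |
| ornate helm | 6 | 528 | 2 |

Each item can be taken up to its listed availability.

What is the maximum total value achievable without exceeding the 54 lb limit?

8270

The ratio ordering already packs tightly: 2×platinum ring + 2×ancient tome + 3×copper ingots + 2×silver idol + 2×ornate helm, 51 lb, 8270.
Nothing else within 54 lb beats 8270.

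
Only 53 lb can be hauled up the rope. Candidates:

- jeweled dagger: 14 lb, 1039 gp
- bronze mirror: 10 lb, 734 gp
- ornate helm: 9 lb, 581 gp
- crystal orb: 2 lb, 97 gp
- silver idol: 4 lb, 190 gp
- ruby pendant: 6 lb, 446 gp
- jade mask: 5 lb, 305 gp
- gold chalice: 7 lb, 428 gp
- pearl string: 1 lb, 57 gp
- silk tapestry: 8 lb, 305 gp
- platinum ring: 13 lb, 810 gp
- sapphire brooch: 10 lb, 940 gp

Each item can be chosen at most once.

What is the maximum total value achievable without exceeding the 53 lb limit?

The ratio heuristic lands on jeweled dagger + bronze mirror + ornate helm + crystal orb + ruby pendant + pearl string + sapphire brooch (3894) but leaves 1 lb idle.
Dropping ornate helm and crystal orb and pearl string frees 12 lb; slotting in platinum ring (13 lb) lifts the total to 3969 at 53 lb.

3969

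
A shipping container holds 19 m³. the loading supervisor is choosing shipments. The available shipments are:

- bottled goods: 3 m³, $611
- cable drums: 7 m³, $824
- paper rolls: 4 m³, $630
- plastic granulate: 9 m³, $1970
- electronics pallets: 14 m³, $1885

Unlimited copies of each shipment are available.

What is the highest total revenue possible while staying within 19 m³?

3940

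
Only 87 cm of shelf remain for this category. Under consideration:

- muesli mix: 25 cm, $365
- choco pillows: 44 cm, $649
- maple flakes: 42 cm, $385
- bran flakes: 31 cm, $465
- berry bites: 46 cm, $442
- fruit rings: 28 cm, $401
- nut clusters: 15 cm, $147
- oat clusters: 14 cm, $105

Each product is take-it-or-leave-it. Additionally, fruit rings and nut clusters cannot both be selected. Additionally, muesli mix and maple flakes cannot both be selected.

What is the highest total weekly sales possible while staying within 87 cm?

Taking the top-ratio products first gives choco pillows + bran flakes for 1114 (75 cm).
Dropping choco pillows frees 44 cm; slotting in muesli mix + fruit rings (53 cm) lifts the total to 1231 at 84 cm.
The closest alternative, muesli mix + choco pillows + nut clusters, reaches only 1161.

1231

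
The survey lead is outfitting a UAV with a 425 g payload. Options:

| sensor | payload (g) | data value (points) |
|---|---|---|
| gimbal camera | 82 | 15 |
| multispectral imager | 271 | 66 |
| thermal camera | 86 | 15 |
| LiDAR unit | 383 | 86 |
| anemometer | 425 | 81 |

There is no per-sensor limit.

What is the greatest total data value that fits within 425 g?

86

The ratio heuristic lands on gimbal camera + multispectral imager (81) but leaves 72 g idle.
Dropping gimbal camera and multispectral imager frees 353 g; slotting in LiDAR unit (383 g) lifts the total to 86 at 383 g.
That's the maximum — no swap from here does better than 86.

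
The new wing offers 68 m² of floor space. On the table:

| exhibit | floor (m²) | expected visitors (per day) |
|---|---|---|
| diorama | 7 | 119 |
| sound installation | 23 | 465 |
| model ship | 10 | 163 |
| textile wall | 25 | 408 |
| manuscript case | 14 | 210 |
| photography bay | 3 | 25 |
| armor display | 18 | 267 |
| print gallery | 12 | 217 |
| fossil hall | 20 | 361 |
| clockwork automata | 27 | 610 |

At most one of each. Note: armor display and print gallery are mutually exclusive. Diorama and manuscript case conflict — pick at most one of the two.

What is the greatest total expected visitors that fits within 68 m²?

1357

A density-first pass picks sound installation + photography bay + print gallery + clockwork automata — 1317 at 65 m².
Replace photography bay and print gallery with diorama + model ship: the trade gains 40 net, giving 1357 at 67 m².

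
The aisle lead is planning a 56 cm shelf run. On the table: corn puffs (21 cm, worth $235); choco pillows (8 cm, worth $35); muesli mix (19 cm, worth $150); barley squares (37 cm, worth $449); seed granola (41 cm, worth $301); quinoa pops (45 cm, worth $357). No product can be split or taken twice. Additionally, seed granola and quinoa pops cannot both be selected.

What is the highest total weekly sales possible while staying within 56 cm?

By weekly sales per cm: barley squares 12.14, corn puffs 11.19, quinoa pops 7.93 lead.
Muesli mix + barley squares uses 56 of the 56 cm and totals 599.
Every other selection either busts 56 cm or breaks a pairing rule or fails to beat 599.

599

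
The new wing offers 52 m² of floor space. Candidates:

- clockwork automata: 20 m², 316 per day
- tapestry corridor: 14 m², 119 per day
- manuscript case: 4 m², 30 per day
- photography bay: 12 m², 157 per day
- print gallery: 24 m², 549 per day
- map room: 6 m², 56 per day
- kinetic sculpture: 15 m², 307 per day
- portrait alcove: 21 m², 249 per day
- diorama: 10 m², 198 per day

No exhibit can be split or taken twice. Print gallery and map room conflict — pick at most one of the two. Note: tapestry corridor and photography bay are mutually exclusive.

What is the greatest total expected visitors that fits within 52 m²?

1054

Density check — print gallery 22.88, kinetic sculpture 20.47, diorama 19.80 are the best per m².
Print gallery + kinetic sculpture + diorama uses 49 of the 52 m² and totals 1054.
The closest alternative, photography bay + print gallery + kinetic sculpture, reaches only 1013.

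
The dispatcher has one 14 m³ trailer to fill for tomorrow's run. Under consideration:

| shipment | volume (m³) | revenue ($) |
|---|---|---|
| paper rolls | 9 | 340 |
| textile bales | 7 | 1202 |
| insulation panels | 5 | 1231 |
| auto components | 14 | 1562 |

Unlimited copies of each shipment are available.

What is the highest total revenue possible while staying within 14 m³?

2462

Taking 2×insulation panels: 10 m³ used, 2462 in revenue.
That's the maximum — no swap from here does better than 2462.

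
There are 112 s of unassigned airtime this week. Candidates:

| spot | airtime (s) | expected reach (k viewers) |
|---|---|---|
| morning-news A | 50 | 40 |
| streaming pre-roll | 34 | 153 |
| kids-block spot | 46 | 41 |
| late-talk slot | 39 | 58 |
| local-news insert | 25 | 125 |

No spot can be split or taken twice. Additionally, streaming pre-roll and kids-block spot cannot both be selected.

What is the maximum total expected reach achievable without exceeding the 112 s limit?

336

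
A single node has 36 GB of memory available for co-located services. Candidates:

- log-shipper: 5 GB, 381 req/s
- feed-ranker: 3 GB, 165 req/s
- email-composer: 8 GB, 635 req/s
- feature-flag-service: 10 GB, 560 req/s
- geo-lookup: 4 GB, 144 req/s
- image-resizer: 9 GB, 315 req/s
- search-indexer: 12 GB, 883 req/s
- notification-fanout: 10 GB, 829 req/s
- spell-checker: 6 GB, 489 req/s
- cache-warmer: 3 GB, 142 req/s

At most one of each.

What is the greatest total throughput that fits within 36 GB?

2836

Greedy by ratio would take log-shipper + feed-ranker + email-composer + notification-fanout + spell-checker + cache-warmer: 35 GB used, total 2641.
Dropping log-shipper and feed-ranker and cache-warmer frees 11 GB; slotting in search-indexer (12 GB) lifts the total to 2836 at 36 GB.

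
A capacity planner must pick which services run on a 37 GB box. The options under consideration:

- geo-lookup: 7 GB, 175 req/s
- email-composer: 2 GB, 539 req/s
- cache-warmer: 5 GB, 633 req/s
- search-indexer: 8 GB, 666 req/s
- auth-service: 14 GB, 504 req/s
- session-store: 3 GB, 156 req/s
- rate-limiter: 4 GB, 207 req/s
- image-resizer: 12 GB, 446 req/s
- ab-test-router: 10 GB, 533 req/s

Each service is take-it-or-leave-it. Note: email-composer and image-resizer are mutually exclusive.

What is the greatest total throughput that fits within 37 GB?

2753

A density-first pass picks email-composer + cache-warmer + search-indexer + session-store + rate-limiter + ab-test-router — 2734 at 32 GB.
The 3 GB tied up in session-store is better spent on geo-lookup — total rises to 2753 (36 GB).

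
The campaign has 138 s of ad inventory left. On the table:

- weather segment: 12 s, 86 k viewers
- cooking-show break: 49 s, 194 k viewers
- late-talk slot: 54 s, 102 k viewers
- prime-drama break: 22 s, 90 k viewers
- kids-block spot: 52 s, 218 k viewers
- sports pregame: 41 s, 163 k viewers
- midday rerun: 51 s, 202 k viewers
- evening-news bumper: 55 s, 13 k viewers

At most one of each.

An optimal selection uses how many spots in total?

4

Best achievable expected reach is 596.
For example weather segment + prime-drama break + kids-block spot + midday rerun achieves it, using 137 s.
All optima have 4 spots.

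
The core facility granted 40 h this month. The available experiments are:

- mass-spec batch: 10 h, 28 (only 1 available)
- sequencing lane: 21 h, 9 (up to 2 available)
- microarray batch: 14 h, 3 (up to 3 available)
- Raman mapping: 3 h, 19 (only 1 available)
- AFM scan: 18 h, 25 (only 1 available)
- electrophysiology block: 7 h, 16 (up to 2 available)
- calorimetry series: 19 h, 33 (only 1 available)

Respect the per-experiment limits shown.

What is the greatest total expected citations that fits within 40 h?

96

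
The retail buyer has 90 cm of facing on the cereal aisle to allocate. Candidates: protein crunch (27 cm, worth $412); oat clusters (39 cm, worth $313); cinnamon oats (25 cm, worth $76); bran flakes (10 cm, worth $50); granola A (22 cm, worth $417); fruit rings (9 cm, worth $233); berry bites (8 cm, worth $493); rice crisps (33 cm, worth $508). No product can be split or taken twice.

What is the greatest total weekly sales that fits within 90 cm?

A density-first pass picks bran flakes + granola A + fruit rings + berry bites + rice crisps — 1701 at 82 cm.
The 19 cm tied up in bran flakes and fruit rings is better spent on protein crunch — total rises to 1830 (90 cm).
Runner-up bran flakes + granola A + fruit rings + berry bites + rice crisps tops out at 1701.

1830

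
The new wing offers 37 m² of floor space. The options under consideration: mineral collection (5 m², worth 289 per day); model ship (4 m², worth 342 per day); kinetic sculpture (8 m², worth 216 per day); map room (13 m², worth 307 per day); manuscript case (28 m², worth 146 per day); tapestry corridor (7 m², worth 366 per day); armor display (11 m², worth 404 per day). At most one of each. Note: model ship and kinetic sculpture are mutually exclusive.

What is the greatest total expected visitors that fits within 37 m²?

Best packing: model ship + map room + tapestry corridor + armor display — 35 m², 1419 total.
Next best is mineral collection + model ship + tapestry corridor + armor display at 1401 (27 m²) — short by 18.

1419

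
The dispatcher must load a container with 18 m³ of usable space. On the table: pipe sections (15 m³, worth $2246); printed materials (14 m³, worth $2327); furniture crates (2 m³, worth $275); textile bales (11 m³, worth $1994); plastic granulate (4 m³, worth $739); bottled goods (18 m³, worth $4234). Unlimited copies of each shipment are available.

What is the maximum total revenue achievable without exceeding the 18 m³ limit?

Density check — bottled goods 235.22, plastic granulate 184.75, textile bales 181.27, printed materials 166.21 are the best per m³.
Bottled goods uses 18 of the 18 m³ and totals 4234.

4234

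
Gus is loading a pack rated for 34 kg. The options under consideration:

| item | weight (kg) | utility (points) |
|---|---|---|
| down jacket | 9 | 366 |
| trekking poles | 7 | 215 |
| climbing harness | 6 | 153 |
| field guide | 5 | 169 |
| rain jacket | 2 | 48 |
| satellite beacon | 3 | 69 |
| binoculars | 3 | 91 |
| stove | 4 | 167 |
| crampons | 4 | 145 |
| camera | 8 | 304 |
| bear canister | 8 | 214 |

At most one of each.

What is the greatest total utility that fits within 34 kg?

1245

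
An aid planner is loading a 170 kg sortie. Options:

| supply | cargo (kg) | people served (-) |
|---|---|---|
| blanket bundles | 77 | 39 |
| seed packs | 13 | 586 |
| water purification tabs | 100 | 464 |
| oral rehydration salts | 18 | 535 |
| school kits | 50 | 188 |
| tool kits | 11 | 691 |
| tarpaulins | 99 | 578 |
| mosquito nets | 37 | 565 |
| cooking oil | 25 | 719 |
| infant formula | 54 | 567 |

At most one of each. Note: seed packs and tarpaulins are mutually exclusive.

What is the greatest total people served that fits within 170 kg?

3663

Taking seed packs + oral rehydration salts + tool kits + mosquito nets + cooking oil + infant formula: 158 kg used, 3663 in people served.
The spare 12 kg is too small for any remaining supply, and no feasible exchange beats 3663.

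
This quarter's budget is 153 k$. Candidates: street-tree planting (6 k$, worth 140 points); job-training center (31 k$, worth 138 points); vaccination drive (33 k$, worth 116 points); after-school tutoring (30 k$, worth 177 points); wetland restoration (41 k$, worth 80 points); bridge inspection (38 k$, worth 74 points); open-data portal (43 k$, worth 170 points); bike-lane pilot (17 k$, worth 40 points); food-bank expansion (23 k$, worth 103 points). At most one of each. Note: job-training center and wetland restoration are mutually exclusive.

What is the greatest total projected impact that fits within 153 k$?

768

The ratio ordering already packs tightly: street-tree planting + job-training center + after-school tutoring + open-data portal + bike-lane pilot + food-bank expansion, 150 k$, 768.
No other feasible combination exceeds 768.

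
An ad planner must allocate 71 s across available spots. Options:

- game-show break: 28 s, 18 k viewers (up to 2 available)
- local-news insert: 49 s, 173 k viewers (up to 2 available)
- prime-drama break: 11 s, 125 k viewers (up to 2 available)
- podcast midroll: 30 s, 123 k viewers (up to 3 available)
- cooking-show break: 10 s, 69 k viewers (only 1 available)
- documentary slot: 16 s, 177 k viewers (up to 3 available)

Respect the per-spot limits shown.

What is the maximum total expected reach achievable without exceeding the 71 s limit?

The ratio ordering already packs tightly: 2×prime-drama break + 3×documentary slot, 70 s, 781.
Every other selection either busts 71 s or exceeds an availability limit or fails to beat 781.

781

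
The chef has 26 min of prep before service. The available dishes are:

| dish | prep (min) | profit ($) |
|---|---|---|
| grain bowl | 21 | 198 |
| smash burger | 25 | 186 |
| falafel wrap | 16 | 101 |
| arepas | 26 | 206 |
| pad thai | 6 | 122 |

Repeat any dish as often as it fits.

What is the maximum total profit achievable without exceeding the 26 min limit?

By profit per min: pad thai 20.33, grain bowl 9.43, arepas 7.92, smash burger 7.44 lead.
4×pad thai uses 24 of the 26 min and totals 488.
No other feasible combination exceeds 488.

488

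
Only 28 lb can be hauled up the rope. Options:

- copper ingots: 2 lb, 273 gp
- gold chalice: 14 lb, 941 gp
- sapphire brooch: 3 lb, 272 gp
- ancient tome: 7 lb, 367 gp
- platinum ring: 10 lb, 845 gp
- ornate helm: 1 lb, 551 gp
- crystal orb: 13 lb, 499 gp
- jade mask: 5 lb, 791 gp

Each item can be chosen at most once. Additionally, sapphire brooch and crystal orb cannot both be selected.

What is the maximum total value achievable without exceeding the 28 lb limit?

3099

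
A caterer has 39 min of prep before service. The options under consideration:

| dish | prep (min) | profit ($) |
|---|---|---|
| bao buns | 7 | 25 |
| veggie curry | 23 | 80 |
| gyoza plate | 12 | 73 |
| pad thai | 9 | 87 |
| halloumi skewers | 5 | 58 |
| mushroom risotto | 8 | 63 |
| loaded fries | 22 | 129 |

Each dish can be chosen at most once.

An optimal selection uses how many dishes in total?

Best achievable profit is 281.
One optimal bundle: gyoza plate + pad thai + halloumi skewers + mushroom risotto (34 min).
All optima have 4 dishes.

4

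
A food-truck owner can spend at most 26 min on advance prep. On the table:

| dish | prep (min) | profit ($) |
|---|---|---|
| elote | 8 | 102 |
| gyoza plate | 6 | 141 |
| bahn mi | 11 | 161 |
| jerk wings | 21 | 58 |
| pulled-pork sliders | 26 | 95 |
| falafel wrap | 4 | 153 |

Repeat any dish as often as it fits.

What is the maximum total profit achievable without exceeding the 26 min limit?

Density check — falafel wrap 38.25, gyoza plate 23.50, bahn mi 14.64 are the best per min.
6×falafel wrap uses 24 of the 26 min and totals 918.
The spare 2 min is too small for any remaining dish, and no exchange beats 918.

918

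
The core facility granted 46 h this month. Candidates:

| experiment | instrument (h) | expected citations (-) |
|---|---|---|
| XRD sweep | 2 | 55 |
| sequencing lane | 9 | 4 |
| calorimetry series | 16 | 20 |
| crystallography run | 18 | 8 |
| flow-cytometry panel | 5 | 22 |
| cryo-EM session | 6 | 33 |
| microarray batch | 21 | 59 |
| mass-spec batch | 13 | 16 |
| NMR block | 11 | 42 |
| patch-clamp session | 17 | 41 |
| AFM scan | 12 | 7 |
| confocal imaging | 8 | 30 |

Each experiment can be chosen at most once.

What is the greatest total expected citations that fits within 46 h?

211

Density check — XRD sweep 27.50, cryo-EM session 5.50, flow-cytometry panel 4.40, NMR block 3.82 are the best per h.
A density-first pass picks XRD sweep + flow-cytometry panel + cryo-EM session + mass-spec batch + NMR block + confocal imaging — 198 at 45 h.
Replace mass-spec batch and confocal imaging with microarray batch: the trade gains 13 net, giving 211 at 45 h.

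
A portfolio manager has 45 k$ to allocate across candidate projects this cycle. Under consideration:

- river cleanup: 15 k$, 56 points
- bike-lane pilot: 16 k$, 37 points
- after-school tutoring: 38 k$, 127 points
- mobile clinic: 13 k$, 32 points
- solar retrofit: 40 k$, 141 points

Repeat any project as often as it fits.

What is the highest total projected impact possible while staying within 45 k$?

168

By projected impact per k$: river cleanup 3.73, solar retrofit 3.52, after-school tutoring 3.34, mobile clinic 2.46 lead.
Taking 3×river cleanup: 45 k$ used, 168 in projected impact.
Nothing else within 45 k$ beats 168.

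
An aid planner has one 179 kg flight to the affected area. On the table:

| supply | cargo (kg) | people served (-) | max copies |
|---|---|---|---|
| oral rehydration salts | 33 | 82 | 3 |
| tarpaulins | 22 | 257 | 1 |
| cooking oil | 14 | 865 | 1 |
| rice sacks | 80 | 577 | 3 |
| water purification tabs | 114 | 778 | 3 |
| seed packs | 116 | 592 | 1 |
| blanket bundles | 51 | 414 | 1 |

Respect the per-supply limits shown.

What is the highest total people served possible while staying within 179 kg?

2113

Ranking by ratio (people served/kg): cooking oil 61.79, tarpaulins 11.68, blanket bundles 8.12, rice sacks 7.21.
The ratio ordering already packs tightly: tarpaulins + cooking oil + rice sacks + blanket bundles, 167 kg, 2113.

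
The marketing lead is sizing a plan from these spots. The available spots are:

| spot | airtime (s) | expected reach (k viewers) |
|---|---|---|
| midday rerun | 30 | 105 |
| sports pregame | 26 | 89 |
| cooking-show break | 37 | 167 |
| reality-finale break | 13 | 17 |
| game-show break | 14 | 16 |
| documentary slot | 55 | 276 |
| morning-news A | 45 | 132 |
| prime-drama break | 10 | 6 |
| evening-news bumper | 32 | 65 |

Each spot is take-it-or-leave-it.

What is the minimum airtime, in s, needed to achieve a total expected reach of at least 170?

47

Minimise s subject to total expected reach ≥ 170.
cooking-show break + prime-drama break: 173 expected reach at 47 s.
No combination under 47 s hits 170.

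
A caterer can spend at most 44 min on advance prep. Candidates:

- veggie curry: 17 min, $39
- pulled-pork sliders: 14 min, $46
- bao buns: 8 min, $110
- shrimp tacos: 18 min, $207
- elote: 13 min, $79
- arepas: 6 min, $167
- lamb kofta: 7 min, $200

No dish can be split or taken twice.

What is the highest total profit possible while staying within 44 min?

684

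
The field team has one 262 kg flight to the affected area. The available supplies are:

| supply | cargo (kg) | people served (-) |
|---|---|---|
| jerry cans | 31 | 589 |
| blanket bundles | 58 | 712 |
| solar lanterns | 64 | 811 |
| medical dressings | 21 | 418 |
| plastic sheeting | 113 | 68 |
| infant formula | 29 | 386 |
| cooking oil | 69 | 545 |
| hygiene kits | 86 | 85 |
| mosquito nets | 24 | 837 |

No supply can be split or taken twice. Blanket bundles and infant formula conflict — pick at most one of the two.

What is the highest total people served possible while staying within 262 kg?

3586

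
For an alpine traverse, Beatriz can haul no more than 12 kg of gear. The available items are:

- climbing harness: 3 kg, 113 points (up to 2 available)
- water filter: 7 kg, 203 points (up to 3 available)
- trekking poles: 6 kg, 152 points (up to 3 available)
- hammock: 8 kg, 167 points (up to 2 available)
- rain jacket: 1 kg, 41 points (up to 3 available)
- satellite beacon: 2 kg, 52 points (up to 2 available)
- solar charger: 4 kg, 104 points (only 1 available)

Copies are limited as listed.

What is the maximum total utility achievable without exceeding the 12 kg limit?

412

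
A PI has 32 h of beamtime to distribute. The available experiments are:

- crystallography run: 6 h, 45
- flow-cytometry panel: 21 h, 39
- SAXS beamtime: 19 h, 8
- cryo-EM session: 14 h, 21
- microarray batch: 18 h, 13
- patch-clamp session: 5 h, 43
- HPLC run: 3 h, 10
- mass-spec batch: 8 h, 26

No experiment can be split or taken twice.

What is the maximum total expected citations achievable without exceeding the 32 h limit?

127

A density-first pass picks crystallography run + patch-clamp session + HPLC run + mass-spec batch — 124 at 22 h.
Replace HPLC run and mass-spec batch with flow-cytometry panel: the trade gains 3 net, giving 127 at 32 h.
Every other selection either busts 32 h or fails to beat 127.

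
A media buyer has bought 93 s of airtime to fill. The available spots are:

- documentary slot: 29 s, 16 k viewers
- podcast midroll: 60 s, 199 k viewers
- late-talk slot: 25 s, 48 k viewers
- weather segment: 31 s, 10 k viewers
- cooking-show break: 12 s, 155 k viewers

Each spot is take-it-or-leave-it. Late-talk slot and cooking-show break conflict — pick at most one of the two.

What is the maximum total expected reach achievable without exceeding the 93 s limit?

Podcast midroll + cooking-show break uses 72 of the 93 s and totals 354.
That's the maximum — no feasible swap from here does better than 354.

354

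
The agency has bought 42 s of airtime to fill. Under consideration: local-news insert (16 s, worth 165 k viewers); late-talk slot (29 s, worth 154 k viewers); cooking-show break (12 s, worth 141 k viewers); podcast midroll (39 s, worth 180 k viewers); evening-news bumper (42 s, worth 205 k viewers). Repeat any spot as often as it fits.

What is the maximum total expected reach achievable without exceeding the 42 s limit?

By expected reach per s: cooking-show break 11.75, local-news insert 10.31, late-talk slot 5.31, evening-news bumper 4.88 lead.
Filling by ratio: 3×cooking-show break for 423, with 6 s left unused.
Dropping cooking-show break frees 12 s; slotting in local-news insert (16 s) lifts the total to 447 at 40 s.

447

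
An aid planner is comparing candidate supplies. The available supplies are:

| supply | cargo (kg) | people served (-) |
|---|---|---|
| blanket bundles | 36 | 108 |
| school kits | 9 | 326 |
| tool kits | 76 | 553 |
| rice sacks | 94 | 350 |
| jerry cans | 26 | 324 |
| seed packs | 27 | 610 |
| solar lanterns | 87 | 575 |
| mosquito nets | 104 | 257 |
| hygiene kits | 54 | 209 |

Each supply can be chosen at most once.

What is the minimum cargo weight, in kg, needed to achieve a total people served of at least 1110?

62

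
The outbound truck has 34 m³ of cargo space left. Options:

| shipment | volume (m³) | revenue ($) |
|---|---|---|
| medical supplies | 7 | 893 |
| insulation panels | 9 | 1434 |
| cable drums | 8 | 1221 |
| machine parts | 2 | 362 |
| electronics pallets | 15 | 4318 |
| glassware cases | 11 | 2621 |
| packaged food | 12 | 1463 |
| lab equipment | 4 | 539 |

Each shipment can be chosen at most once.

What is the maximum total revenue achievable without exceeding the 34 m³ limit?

8160

By revenue per m³: electronics pallets 287.87, glassware cases 238.27, machine parts 181.00 lead.
Greedy by ratio would take machine parts + electronics pallets + glassware cases + lab equipment: 32 m³ used, total 7840.
The 6 m³ tied up in machine parts and lab equipment is better spent on cable drums — total rises to 8160 (34 m³).
The closest alternative, machine parts + electronics pallets + glassware cases + lab equipment, reaches only 7840.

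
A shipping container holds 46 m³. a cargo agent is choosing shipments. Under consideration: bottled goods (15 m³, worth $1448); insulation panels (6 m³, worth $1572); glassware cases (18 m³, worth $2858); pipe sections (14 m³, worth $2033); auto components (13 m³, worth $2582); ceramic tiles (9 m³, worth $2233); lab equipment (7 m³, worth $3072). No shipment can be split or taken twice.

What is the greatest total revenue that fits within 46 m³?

10084

Filling by ratio: insulation panels + auto components + ceramic tiles + lab equipment for 9459, with 11 m³ left unused.
The 9 m³ tied up in ceramic tiles is better spent on glassware cases — total rises to 10084 (44 m³).
The closest alternative, pipe sections + auto components + ceramic tiles + lab equipment, reaches only 9920.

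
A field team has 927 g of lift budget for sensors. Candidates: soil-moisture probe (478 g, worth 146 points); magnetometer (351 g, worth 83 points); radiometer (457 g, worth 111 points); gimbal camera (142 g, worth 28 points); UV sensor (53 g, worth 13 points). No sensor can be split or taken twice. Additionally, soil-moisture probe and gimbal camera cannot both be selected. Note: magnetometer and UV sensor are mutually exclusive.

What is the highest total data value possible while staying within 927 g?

229

Best packing: soil-moisture probe + magnetometer — 829 g, 229 total.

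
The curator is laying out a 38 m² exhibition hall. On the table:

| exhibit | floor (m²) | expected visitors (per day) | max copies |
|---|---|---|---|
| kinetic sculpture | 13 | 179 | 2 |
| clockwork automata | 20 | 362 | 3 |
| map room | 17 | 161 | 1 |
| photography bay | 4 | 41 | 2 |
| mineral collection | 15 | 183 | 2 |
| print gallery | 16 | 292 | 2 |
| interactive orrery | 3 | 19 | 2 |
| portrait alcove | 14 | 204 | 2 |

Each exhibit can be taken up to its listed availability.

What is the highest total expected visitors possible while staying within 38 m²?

654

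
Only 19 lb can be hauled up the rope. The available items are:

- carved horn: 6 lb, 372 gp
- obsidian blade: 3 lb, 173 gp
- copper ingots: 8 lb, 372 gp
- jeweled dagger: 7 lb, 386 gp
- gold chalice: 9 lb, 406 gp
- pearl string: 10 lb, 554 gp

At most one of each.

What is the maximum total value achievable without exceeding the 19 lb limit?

By value per lb: carved horn 62.00, obsidian blade 57.67, pearl string 55.40, jeweled dagger 55.14 lead.
Carved horn + obsidian blade + pearl string uses 19 of the 19 lb and totals 1099.
Next best is obsidian blade + jeweled dagger + gold chalice at 965 (19 lb) — short by 134.

1099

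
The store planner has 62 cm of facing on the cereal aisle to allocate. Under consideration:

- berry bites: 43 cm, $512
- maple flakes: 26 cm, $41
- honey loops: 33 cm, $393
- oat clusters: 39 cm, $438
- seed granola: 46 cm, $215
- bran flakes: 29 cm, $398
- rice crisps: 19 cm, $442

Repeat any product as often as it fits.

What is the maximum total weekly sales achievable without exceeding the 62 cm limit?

1326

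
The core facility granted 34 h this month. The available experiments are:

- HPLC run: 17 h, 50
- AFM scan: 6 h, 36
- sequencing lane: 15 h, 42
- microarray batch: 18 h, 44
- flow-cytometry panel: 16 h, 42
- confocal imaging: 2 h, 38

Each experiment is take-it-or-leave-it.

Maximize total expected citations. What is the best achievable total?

130

The ratio heuristic lands on HPLC run + AFM scan + confocal imaging (124) but leaves 9 h idle.
Dropping AFM scan frees 6 h; slotting in sequencing lane (15 h) lifts the total to 130 at 34 h.
The closest alternative, HPLC run + AFM scan + confocal imaging, reaches only 124.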